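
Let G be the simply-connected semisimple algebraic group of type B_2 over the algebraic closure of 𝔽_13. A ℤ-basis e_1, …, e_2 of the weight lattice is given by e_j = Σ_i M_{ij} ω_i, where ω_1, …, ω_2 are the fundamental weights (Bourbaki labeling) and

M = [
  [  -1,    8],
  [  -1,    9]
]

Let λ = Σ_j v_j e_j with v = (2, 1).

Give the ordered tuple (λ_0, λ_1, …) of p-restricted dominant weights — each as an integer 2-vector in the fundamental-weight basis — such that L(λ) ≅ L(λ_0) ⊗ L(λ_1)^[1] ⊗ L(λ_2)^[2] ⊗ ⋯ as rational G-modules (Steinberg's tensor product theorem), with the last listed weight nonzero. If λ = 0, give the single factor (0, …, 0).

Compute c_i = Σ_j M_{ij} v_j with v = (2, 1):
  c_1 = (-1)·(2) + (8)·(1) = 6
  c_2 = (-1)·(2) + (9)·(1) = 7
Writing each c_i in base p = 13:
  c_1 = 6 = 6·13^0
  c_2 = 7 = 7·13^0
p-restricted factor λ_0 = (6, 7)

((6, 7),)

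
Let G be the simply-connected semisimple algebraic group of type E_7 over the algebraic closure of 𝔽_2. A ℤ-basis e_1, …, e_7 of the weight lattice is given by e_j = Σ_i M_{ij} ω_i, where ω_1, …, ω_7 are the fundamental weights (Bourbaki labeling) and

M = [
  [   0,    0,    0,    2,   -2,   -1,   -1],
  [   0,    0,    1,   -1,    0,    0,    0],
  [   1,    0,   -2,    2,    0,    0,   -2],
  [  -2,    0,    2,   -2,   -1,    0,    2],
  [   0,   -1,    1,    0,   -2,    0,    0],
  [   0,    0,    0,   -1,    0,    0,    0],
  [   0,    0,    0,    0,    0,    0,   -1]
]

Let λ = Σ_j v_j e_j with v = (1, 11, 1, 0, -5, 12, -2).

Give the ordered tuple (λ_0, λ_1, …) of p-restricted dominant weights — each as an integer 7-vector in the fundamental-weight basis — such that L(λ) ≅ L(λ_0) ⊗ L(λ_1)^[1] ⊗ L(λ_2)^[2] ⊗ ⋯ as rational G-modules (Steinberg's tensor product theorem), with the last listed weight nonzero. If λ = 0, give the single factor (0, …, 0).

((0, 1, 1, 1, 0, 0, 0), (0, 0, 1, 0, 0, 0, 1))

Change of basis e → ω: c = M·v where v = (1, 11, 1, 0, -5, 12, -2):
  c_1 = 0*1 + 0*11 + 0*1 + 2*0 + -2*-5 + -1*12 + -1*-2 = 0
  c_2 = 0*1 + 0*11 + 1*1 + -1*0 + 0*-5 + 0*12 + 0*-2 = 1
  c_3 = 1*1 + 0*11 + -2*1 + 2*0 + 0*-5 + 0*12 + -2*-2 = 3
  c_4 = -2*1 + 0*11 + 2*1 + -2*0 + -1*-5 + 0*12 + 2*-2 = 1
  c_5 = 0*1 + -1*11 + 1*1 + 0*0 + -2*-5 + 0*12 + 0*-2 = 0
  c_6 = 0*1 + 0*11 + 0*1 + -1*0 + 0*-5 + 0*12 + 0*-2 = 0
  c_7 = 0*1 + 0*11 + 0*1 + 0*0 + 0*-5 + 0*12 + -1*-2 = 2
Expand coordinatewise in base 2:
  c_1 = 0
  c_2 = 1 = 1·2^0
  c_3 = 3 = 1·2^0 + 1·2^1
  c_4 = 1 = 1·2^0
  c_5 = 0
  c_6 = 0
  c_7 = 2 = 0·2^0 + 1·2^1
p-restricted factor λ_0 = (0, 1, 1, 1, 0, 0, 0)
p-restricted factor λ_1 = (0, 0, 1, 0, 0, 0, 1)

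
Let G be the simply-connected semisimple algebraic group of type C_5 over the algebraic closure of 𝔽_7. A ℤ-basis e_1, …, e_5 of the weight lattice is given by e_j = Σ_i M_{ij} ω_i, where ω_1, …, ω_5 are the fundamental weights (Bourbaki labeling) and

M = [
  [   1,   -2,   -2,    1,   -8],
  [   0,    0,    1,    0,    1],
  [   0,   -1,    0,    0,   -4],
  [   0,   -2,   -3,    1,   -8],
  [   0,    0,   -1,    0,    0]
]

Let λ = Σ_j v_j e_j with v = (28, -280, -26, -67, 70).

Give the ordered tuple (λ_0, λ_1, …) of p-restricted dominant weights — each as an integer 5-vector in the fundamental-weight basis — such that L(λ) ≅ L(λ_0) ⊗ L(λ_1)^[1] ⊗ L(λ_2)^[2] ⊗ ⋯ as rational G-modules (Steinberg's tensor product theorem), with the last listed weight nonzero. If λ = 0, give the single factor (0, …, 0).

Change of basis e → ω: c = M·v where v = (28, -280, -26, -67, 70):
  c_1 = 1*28 + -2*-280 + -2*-26 + 1*-67 + -8*70 = 13
  c_2 = 0*28 + 0*-280 + 1*-26 + 0*-67 + 1*70 = 44
  c_3 = 0*28 + -1*-280 + 0*-26 + 0*-67 + -4*70 = 0
  c_4 = 0*28 + -2*-280 + -3*-26 + 1*-67 + -8*70 = 11
  c_5 = 0*28 + 0*-280 + -1*-26 + 0*-67 + 0*70 = 26
p = 7; digits c_i = Σ_j d_{ij}·7^j, 0 ≤ d_{ij} < 7:
  c_1 = 13 = 6·7^0 + 1·7^1
  c_2 = 44 = 2·7^0 + 6·7^1
  c_3 = 0
  c_4 = 11 = 4·7^0 + 1·7^1
  c_5 = 26 = 5·7^0 + 3·7^1
p-restricted factor λ_0 = (6, 2, 0, 4, 5)
p-restricted factor λ_1 = (1, 6, 0, 1, 3)

((6, 2, 0, 4, 5), (1, 6, 0, 1, 3))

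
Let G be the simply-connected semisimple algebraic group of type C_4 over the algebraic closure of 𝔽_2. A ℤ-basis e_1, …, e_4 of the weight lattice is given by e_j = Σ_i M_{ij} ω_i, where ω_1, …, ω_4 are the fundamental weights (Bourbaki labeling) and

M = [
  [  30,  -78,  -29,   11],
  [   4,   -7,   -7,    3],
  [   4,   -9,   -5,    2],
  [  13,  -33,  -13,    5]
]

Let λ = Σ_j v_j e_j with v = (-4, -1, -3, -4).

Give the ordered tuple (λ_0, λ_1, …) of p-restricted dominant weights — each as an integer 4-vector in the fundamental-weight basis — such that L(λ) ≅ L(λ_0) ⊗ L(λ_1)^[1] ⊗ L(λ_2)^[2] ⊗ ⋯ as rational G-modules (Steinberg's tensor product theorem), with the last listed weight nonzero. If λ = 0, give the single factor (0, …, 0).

((1, 0, 0, 0),)

In the fundamental-weight basis, λ has coordinates c = M·v (v = (-4, -1, -3, -4)):
  c_1 = (30)·(-4) + (-78)·(-1) + (-29)·(-3) + (11)·(-4) = 1
  c_2 = (4)·(-4) + (-7)·(-1) + (-7)·(-3) + (3)·(-4) = 0
  c_3 = (4)·(-4) + (-9)·(-1) + (-5)·(-3) + (2)·(-4) = 0
  c_4 = (13)·(-4) + (-33)·(-1) + (-13)·(-3) + (5)·(-4) = 0
Expand coordinatewise in base 2:
  c_1 = 1 = 1·2^0
  c_2 = 0
  c_3 = 0
  c_4 = 0
λ_0 = (1, 0, 0, 0)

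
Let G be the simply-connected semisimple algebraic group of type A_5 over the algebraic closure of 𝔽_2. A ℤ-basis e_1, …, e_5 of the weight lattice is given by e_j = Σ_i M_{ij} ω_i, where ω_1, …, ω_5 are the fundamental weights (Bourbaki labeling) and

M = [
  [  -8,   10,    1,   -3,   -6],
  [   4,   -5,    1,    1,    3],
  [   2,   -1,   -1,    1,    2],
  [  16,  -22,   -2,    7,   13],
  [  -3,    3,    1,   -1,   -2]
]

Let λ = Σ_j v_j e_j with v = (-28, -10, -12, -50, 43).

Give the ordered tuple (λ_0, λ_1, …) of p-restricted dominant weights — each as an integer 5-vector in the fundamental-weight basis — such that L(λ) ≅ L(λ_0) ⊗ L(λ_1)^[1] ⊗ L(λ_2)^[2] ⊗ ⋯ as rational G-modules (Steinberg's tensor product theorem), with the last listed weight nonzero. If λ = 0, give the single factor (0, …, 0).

In the fundamental-weight basis, λ has coordinates c = M·v (v = (-28, -10, -12, -50, 43)):
  c_1 = -8*-28 + 10*-10 + 1*-12 + -3*-50 + -6*43 = 4
  c_2 = 4*-28 + -5*-10 + 1*-12 + 1*-50 + 3*43 = 5
  c_3 = 2*-28 + -1*-10 + -1*-12 + 1*-50 + 2*43 = 2
  c_4 = 16*-28 + -22*-10 + -2*-12 + 7*-50 + 13*43 = 5
  c_5 = -3*-28 + 3*-10 + 1*-12 + -1*-50 + -2*43 = 6
p = 2; digits c_i = Σ_j d_{ij}·2^j, 0 ≤ d_{ij} < 2:
  c_1 = 4 = 0·2^0 + 0·2^1 + 1·2^2
  c_2 = 5 = 1·2^0 + 0·2^1 + 1·2^2
  c_3 = 2 = 0·2^0 + 1·2^1
  c_4 = 5 = 1·2^0 + 0·2^1 + 1·2^2
  c_5 = 6 = 0·2^0 + 1·2^1 + 1·2^2
λ_0 = (0, 1, 0, 1, 0)
λ_1 = (0, 0, 1, 0, 1)
λ_2 = (1, 1, 0, 1, 1)

((0, 1, 0, 1, 0), (0, 0, 1, 0, 1), (1, 1, 0, 1, 1))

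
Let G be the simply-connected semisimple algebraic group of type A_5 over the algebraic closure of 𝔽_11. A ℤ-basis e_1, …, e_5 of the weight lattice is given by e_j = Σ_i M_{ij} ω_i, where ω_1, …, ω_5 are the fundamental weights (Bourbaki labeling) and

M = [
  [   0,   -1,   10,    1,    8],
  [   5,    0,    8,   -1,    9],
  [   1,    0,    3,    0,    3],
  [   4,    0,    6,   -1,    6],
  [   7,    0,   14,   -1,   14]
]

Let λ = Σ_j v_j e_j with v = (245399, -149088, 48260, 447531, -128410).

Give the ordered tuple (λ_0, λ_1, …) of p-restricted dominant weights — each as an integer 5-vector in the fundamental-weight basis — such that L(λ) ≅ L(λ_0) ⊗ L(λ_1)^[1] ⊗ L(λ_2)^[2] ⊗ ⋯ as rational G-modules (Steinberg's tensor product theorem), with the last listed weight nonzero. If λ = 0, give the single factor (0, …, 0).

In the fundamental-weight basis, λ has coordinates c = M·v (v = (245399, -149088, 48260, 447531, -128410)):
  c_1 = 0*245399 + -1*-149088 + 10*48260 + 1*447531 + 8*-128410 = 51939
  c_2 = 5*245399 + 0*-149088 + 8*48260 + -1*447531 + 9*-128410 = 9854
  c_3 = 1*245399 + 0*-149088 + 3*48260 + 0*447531 + 3*-128410 = 4949
  c_4 = 4*245399 + 0*-149088 + 6*48260 + -1*447531 + 6*-128410 = 53165
  c_5 = 7*245399 + 0*-149088 + 14*48260 + -1*447531 + 14*-128410 = 148162
Base-11 expansion of each c_i:
  c_1 = 51939 = 8·11^0 + 2·11^1 + 0·11^2 + 6·11^3 + 3·11^4
  c_2 = 9854 = 9·11^0 + 4·11^1 + 4·11^2 + 7·11^3
  c_3 = 4949 = 10·11^0 + 9·11^1 + 7·11^2 + 3·11^3
  c_4 = 53165 = 2·11^0 + 4·11^1 + 10·11^2 + 6·11^3 + 3·11^4
  c_5 = 148162 = 3·11^0 + 5·11^1 + 3·11^2 + 1·11^3 + 10·11^4
p-restricted factor λ_0 = (8, 9, 10, 2, 3)
p-restricted factor λ_1 = (2, 4, 9, 4, 5)
p-restricted factor λ_2 = (0, 4, 7, 10, 3)
p-restricted factor λ_3 = (6, 7, 3, 6, 1)
p-restricted factor λ_4 = (3, 0, 0, 3, 10)

((8, 9, 10, 2, 3), (2, 4, 9, 4, 5), (0, 4, 7, 10, 3), (6, 7, 3, 6, 1), (3, 0, 0, 3, 10))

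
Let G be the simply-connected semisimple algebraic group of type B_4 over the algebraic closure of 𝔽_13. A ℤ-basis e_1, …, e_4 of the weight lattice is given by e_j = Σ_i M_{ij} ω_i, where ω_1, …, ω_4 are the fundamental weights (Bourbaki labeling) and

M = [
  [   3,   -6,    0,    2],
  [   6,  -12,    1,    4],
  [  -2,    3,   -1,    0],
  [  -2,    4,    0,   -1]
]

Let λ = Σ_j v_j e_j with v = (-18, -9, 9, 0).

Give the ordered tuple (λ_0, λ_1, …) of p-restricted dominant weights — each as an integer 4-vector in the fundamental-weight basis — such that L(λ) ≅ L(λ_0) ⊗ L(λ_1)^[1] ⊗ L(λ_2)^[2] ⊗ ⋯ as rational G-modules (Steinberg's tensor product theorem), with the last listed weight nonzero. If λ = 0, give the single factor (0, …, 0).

Compute c_i = Σ_j M_{ij} v_j with v = (-18, -9, 9, 0):
  c_1 = (3)·(-18) + (-6)·(-9) + 0·9 + 2·0 = 0
  c_2 = (6)·(-18) + (-12)·(-9) + 1·9 + 4·0 = 9
  c_3 = (-2)·(-18) + (3)·(-9) + (-1)·(9) + 0·0 = 0
  c_4 = (-2)·(-18) + (4)·(-9) + 0·9 + (-1)·(0) = 0
Base-13 expansion of each c_i:
  c_1 = 0
  c_2 = 9 = 9·13^0
  c_3 = 0
  c_4 = 0
λ_0 = (0, 9, 0, 0)

((0, 9, 0, 0),)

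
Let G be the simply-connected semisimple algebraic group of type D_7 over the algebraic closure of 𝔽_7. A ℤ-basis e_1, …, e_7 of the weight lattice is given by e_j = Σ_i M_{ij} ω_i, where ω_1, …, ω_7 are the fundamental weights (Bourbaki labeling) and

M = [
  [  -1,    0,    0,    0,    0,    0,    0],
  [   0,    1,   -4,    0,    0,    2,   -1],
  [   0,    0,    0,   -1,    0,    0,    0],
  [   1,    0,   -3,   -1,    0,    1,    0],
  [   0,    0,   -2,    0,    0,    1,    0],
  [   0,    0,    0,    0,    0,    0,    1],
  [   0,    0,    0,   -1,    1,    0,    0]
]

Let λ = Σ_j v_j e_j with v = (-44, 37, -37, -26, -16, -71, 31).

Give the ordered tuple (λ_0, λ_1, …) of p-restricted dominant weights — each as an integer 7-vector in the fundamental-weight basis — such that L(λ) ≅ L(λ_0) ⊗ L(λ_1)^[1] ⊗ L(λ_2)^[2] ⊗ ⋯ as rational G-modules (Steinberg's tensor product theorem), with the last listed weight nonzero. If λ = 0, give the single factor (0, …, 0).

((2, 5, 5, 1, 3, 3, 3), (6, 1, 3, 3, 0, 4, 1))

Compute c_i = Σ_j M_{ij} v_j with v = (-44, 37, -37, -26, -16, -71, 31):
  c_1 = -1*-44 + 0*37 + 0*-37 + 0*-26 + 0*-16 + 0*-71 + 0*31 = 44
  c_2 = 0*-44 + 1*37 + -4*-37 + 0*-26 + 0*-16 + 2*-71 + -1*31 = 12
  c_3 = 0*-44 + 0*37 + 0*-37 + -1*-26 + 0*-16 + 0*-71 + 0*31 = 26
  c_4 = 1*-44 + 0*37 + -3*-37 + -1*-26 + 0*-16 + 1*-71 + 0*31 = 22
  c_5 = 0*-44 + 0*37 + -2*-37 + 0*-26 + 0*-16 + 1*-71 + 0*31 = 3
  c_6 = 0*-44 + 0*37 + 0*-37 + 0*-26 + 0*-16 + 0*-71 + 1*31 = 31
  c_7 = 0*-44 + 0*37 + 0*-37 + -1*-26 + 1*-16 + 0*-71 + 0*31 = 10
Expand coordinatewise in base 7:
  c_1 = 44 = 2·7^0 + 6·7^1
  c_2 = 12 = 5·7^0 + 1·7^1
  c_3 = 26 = 5·7^0 + 3·7^1
  c_4 = 22 = 1·7^0 + 3·7^1
  c_5 = 3 = 3·7^0
  c_6 = 31 = 3·7^0 + 4·7^1
  c_7 = 10 = 3·7^0 + 1·7^1
Factor λ_0 = (2, 5, 5, 1, 3, 3, 3)
Factor λ_1 = (6, 1, 3, 3, 0, 4, 1)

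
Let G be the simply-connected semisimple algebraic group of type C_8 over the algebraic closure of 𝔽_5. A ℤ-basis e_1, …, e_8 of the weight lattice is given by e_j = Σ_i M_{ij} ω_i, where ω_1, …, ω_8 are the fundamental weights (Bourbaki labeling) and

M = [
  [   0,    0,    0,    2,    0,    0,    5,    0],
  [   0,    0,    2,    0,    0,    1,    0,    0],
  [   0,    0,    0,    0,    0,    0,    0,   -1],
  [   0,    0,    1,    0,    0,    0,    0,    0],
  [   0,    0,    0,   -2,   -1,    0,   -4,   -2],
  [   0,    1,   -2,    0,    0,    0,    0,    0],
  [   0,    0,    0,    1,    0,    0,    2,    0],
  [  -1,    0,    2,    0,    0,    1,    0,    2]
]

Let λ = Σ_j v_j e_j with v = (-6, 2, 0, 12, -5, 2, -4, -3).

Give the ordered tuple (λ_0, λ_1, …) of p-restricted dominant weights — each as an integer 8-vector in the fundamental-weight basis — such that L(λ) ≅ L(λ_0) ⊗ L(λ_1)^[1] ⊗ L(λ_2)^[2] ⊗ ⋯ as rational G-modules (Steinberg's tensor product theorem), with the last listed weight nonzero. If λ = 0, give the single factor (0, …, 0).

((4, 2, 3, 0, 3, 2, 4, 2),)

In the fundamental-weight basis, λ has coordinates c = M·v (v = (-6, 2, 0, 12, -5, 2, -4, -3)):
  c_1 = (0)·(-6) + 0·2 + 0·0 + 2·12 + (0)·(-5) + 0·2 + (5)·(-4) + (0)·(-3) = 4
  c_2 = (0)·(-6) + 0·2 + 2·0 + 0·12 + (0)·(-5) + 1·2 + (0)·(-4) + (0)·(-3) = 2
  c_3 = (0)·(-6) + 0·2 + 0·0 + 0·12 + (0)·(-5) + 0·2 + (0)·(-4) + (-1)·(-3) = 3
  c_4 = (0)·(-6) + 0·2 + 1·0 + 0·12 + (0)·(-5) + 0·2 + (0)·(-4) + (0)·(-3) = 0
  c_5 = (0)·(-6) + 0·2 + 0·0 + (-2)·(12) + (-1)·(-5) + 0·2 + (-4)·(-4) + (-2)·(-3) = 3
  c_6 = (0)·(-6) + 1·2 + (-2)·(0) + 0·12 + (0)·(-5) + 0·2 + (0)·(-4) + (0)·(-3) = 2
  c_7 = (0)·(-6) + 0·2 + 0·0 + 1·12 + (0)·(-5) + 0·2 + (2)·(-4) + (0)·(-3) = 4
  c_8 = (-1)·(-6) + 0·2 + 2·0 + 0·12 + (0)·(-5) + 1·2 + (0)·(-4) + (2)·(-3) = 2
p = 5; digits c_i = Σ_j d_{ij}·5^j, 0 ≤ d_{ij} < 5:
  c_1 = 4 = 4·5^0
  c_2 = 2 = 2·5^0
  c_3 = 3 = 3·5^0
  c_4 = 0
  c_5 = 3 = 3·5^0
  c_6 = 2 = 2·5^0
  c_7 = 4 = 4·5^0
  c_8 = 2 = 2·5^0
λ_0 = (4, 2, 3, 0, 3, 2, 4, 2)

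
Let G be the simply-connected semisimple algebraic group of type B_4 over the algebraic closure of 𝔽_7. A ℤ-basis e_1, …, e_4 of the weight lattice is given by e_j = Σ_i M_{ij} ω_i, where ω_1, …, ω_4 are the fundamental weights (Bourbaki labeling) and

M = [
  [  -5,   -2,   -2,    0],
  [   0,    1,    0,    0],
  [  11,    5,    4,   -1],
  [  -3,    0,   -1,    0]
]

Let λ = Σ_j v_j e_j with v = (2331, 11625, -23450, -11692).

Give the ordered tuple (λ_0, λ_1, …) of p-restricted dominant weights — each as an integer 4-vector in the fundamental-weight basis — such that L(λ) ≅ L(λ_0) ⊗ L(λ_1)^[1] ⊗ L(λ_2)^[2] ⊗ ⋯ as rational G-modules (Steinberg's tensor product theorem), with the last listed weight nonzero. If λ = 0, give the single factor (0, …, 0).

Compute c_i = Σ_j M_{ij} v_j with v = (2331, 11625, -23450, -11692):
  c_1 = -5*2331 + -2*11625 + -2*-23450 + 0*-11692 = 11995
  c_2 = 0*2331 + 1*11625 + 0*-23450 + 0*-11692 = 11625
  c_3 = 11*2331 + 5*11625 + 4*-23450 + -1*-11692 = 1658
  c_4 = -3*2331 + 0*11625 + -1*-23450 + 0*-11692 = 16457
Writing each c_i in base p = 7:
  c_1 = 11995 = 4·7^0 + 5·7^1 + 6·7^2 + 6·7^3 + 4·7^4
  c_2 = 11625 = 5·7^0 + 1·7^1 + 6·7^2 + 5·7^3 + 4·7^4
  c_3 = 1658 = 6·7^0 + 5·7^1 + 5·7^2 + 4·7^3
  c_4 = 16457 = 0·7^0 + 6·7^1 + 6·7^2 + 5·7^3 + 6·7^4
Factor λ_0 = (4, 5, 6, 0)
Factor λ_1 = (5, 1, 5, 6)
Factor λ_2 = (6, 6, 5, 6)
Factor λ_3 = (6, 5, 4, 5)
Factor λ_4 = (4, 4, 0, 6)

((4, 5, 6, 0), (5, 1, 5, 6), (6, 6, 5, 6), (6, 5, 4, 5), (4, 4, 0, 6))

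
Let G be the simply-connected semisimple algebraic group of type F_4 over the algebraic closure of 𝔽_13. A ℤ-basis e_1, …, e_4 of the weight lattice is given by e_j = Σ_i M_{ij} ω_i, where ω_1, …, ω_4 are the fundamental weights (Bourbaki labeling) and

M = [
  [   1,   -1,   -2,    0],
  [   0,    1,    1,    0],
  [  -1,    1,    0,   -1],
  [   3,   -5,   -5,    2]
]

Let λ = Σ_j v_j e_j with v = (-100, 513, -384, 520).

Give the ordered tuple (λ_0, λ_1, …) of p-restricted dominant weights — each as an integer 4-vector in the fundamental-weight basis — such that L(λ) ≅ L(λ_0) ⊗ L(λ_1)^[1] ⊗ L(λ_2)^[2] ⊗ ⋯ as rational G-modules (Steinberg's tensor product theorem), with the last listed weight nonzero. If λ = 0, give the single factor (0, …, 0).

In the fundamental-weight basis, λ has coordinates c = M·v (v = (-100, 513, -384, 520)):
  c_1 = (1)·(-100) + (-1)·(513) + (-2)·(-384) + 0·520 = 155
  c_2 = (0)·(-100) + 1·513 + (1)·(-384) + 0·520 = 129
  c_3 = (-1)·(-100) + 1·513 + (0)·(-384) + (-1)·(520) = 93
  c_4 = (3)·(-100) + (-5)·(513) + (-5)·(-384) + 2·520 = 95
Writing each c_i in base p = 13:
  c_1 = 155 = 12·13^0 + 11·13^1
  c_2 = 129 = 12·13^0 + 9·13^1
  c_3 = 93 = 2·13^0 + 7·13^1
  c_4 = 95 = 4·13^0 + 7·13^1
Factor λ_0 = (12, 12, 2, 4)
Factor λ_1 = (11, 9, 7, 7)

((12, 12, 2, 4), (11, 9, 7, 7))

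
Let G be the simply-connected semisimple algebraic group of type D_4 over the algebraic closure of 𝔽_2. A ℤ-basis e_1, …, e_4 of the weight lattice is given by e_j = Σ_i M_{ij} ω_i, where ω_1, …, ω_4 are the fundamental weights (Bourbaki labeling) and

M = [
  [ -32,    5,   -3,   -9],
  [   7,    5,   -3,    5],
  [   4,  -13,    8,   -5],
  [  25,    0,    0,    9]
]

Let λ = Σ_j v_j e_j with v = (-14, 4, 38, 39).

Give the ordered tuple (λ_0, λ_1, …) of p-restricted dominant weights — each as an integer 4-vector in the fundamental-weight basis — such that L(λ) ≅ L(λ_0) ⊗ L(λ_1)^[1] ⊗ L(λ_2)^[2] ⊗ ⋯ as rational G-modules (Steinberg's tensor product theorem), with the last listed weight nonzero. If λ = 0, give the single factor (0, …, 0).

Converting to the ω-basis (c_i = row i of M dotted with v = (-14, 4, 38, 39)):
  c_1 = (-32)·(-14) + (5)·(4) + (-3)·(38) + (-9)·(39) = 3
  c_2 = (7)·(-14) + (5)·(4) + (-3)·(38) + (5)·(39) = 3
  c_3 = (4)·(-14) + (-13)·(4) + (8)·(38) + (-5)·(39) = 1
  c_4 = (25)·(-14) + (0)·(4) + (0)·(38) + (9)·(39) = 1
Expand coordinatewise in base 2:
  c_1 = 3 = 1·2^0 + 1·2^1
  c_2 = 3 = 1·2^0 + 1·2^1
  c_3 = 1 = 1·2^0
  c_4 = 1 = 1·2^0
p-restricted factor λ_0 = (1, 1, 1, 1)
p-restricted factor λ_1 = (1, 1, 0, 0)

((1, 1, 1, 1), (1, 1, 0, 0))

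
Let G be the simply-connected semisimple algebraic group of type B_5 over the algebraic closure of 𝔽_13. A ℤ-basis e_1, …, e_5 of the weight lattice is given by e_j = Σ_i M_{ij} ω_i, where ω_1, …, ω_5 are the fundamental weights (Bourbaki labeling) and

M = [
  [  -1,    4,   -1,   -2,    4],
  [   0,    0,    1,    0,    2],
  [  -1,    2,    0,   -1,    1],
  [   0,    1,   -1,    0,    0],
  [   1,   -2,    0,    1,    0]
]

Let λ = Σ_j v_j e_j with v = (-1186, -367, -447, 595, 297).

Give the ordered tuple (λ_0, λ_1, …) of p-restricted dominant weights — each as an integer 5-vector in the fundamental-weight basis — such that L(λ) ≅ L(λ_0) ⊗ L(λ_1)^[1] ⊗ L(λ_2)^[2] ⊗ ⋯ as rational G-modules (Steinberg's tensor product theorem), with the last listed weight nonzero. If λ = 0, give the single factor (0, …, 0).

Compute c_i = Σ_j M_{ij} v_j with v = (-1186, -367, -447, 595, 297):
  c_1 = -1*-1186 + 4*-367 + -1*-447 + -2*595 + 4*297 = 163
  c_2 = 0*-1186 + 0*-367 + 1*-447 + 0*595 + 2*297 = 147
  c_3 = -1*-1186 + 2*-367 + 0*-447 + -1*595 + 1*297 = 154
  c_4 = 0*-1186 + 1*-367 + -1*-447 + 0*595 + 0*297 = 80
  c_5 = 1*-1186 + -2*-367 + 0*-447 + 1*595 + 0*297 = 143
Base-13 expansion of each c_i:
  c_1 = 163 = 7·13^0 + 12·13^1
  c_2 = 147 = 4·13^0 + 11·13^1
  c_3 = 154 = 11·13^0 + 11·13^1
  c_4 = 80 = 2·13^0 + 6·13^1
  c_5 = 143 = 0·13^0 + 11·13^1
p-restricted factor λ_0 = (7, 4, 11, 2, 0)
p-restricted factor λ_1 = (12, 11, 11, 6, 11)

((7, 4, 11, 2, 0), (12, 11, 11, 6, 11))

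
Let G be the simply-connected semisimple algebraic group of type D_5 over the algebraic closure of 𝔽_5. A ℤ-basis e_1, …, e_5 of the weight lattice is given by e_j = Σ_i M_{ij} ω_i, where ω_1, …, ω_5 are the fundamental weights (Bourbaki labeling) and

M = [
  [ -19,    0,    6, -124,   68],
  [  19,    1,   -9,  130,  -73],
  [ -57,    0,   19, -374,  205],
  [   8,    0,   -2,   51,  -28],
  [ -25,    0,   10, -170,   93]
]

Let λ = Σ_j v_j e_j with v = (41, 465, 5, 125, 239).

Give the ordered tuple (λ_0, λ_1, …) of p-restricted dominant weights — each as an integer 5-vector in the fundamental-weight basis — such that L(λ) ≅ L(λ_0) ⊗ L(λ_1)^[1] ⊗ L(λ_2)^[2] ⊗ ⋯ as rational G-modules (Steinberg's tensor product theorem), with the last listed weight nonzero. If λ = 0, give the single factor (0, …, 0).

((3, 2, 3, 1, 2),)

ω-coordinates c = M·v, v = (41, 465, 5, 125, 239):
  c_1 = -19*41 + 0*465 + 6*5 + -124*125 + 68*239 = 3
  c_2 = 19*41 + 1*465 + -9*5 + 130*125 + -73*239 = 2
  c_3 = -57*41 + 0*465 + 19*5 + -374*125 + 205*239 = 3
  c_4 = 8*41 + 0*465 + -2*5 + 51*125 + -28*239 = 1
  c_5 = -25*41 + 0*465 + 10*5 + -170*125 + 93*239 = 2
Base-5 expansion of each c_i:
  c_1 = 3 = 3·5^0
  c_2 = 2 = 2·5^0
  c_3 = 3 = 3·5^0
  c_4 = 1 = 1·5^0
  c_5 = 2 = 2·5^0
p-restricted factor λ_0 = (3, 2, 3, 1, 2)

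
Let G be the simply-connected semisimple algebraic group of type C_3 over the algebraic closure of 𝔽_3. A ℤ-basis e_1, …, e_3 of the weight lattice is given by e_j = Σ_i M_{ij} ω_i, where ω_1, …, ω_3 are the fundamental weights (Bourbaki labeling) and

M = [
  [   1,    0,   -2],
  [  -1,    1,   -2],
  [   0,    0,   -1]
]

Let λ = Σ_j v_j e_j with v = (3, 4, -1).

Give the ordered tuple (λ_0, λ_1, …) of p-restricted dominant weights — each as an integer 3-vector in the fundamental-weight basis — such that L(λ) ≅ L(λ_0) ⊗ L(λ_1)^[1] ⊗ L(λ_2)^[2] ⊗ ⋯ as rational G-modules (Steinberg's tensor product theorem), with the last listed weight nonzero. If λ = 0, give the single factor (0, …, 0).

In the fundamental-weight basis, λ has coordinates c = M·v (v = (3, 4, -1)):
  c_1 = 1*3 + 0*4 + -2*-1 = 5
  c_2 = -1*3 + 1*4 + -2*-1 = 3
  c_3 = 0*3 + 0*4 + -1*-1 = 1
Expand coordinatewise in base 3:
  c_1 = 5 = 2·3^0 + 1·3^1
  c_2 = 3 = 0·3^0 + 1·3^1
  c_3 = 1 = 1·3^0
Factor λ_0 = (2, 0, 1)
Factor λ_1 = (1, 1, 0)

((2, 0, 1), (1, 1, 0))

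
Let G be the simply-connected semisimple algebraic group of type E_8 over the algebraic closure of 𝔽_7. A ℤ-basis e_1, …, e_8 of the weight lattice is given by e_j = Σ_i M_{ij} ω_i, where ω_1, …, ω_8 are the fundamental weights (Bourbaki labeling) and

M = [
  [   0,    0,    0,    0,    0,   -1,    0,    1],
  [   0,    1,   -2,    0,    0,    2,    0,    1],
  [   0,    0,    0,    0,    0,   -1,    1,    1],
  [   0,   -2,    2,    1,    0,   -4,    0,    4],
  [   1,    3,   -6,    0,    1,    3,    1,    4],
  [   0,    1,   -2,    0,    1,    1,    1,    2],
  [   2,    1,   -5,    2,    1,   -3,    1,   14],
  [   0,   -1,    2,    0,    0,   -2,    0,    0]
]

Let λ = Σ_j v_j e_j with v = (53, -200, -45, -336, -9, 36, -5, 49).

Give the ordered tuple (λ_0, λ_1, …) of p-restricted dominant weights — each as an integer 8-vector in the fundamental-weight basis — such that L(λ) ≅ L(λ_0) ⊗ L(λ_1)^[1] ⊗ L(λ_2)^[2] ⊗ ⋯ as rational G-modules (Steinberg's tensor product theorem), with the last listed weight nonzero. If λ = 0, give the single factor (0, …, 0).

In the fundamental-weight basis, λ has coordinates c = M·v (v = (53, -200, -45, -336, -9, 36, -5, 49)):
  c_1 = 0·53 + (0)·(-200) + (0)·(-45) + (0)·(-336) + (0)·(-9) + (-1)·(36) + (0)·(-5) + 1·49 = 13
  c_2 = 0·53 + (1)·(-200) + (-2)·(-45) + (0)·(-336) + (0)·(-9) + 2·36 + (0)·(-5) + 1·49 = 11
  c_3 = 0·53 + (0)·(-200) + (0)·(-45) + (0)·(-336) + (0)·(-9) + (-1)·(36) + (1)·(-5) + 1·49 = 8
  c_4 = 0·53 + (-2)·(-200) + (2)·(-45) + (1)·(-336) + (0)·(-9) + (-4)·(36) + (0)·(-5) + 4·49 = 26
  c_5 = 1·53 + (3)·(-200) + (-6)·(-45) + (0)·(-336) + (1)·(-9) + 3·36 + (1)·(-5) + 4·49 = 13
  c_6 = 0·53 + (1)·(-200) + (-2)·(-45) + (0)·(-336) + (1)·(-9) + 1·36 + (1)·(-5) + 2·49 = 10
  c_7 = 2·53 + (1)·(-200) + (-5)·(-45) + (2)·(-336) + (1)·(-9) + (-3)·(36) + (1)·(-5) + 14·49 = 23
  c_8 = 0·53 + (-1)·(-200) + (2)·(-45) + (0)·(-336) + (0)·(-9) + (-2)·(36) + (0)·(-5) + 0·49 = 38
Expand coordinatewise in base 7:
  c_1 = 13 = 6·7^0 + 1·7^1
  c_2 = 11 = 4·7^0 + 1·7^1
  c_3 = 8 = 1·7^0 + 1·7^1
  c_4 = 26 = 5·7^0 + 3·7^1
  c_5 = 13 = 6·7^0 + 1·7^1
  c_6 = 10 = 3·7^0 + 1·7^1
  c_7 = 23 = 2·7^0 + 3·7^1
  c_8 = 38 = 3·7^0 + 5·7^1
p-restricted factor λ_0 = (6, 4, 1, 5, 6, 3, 2, 3)
p-restricted factor λ_1 = (1, 1, 1, 3, 1, 1, 3, 5)

((6, 4, 1, 5, 6, 3, 2, 3), (1, 1, 1, 3, 1, 1, 3, 5))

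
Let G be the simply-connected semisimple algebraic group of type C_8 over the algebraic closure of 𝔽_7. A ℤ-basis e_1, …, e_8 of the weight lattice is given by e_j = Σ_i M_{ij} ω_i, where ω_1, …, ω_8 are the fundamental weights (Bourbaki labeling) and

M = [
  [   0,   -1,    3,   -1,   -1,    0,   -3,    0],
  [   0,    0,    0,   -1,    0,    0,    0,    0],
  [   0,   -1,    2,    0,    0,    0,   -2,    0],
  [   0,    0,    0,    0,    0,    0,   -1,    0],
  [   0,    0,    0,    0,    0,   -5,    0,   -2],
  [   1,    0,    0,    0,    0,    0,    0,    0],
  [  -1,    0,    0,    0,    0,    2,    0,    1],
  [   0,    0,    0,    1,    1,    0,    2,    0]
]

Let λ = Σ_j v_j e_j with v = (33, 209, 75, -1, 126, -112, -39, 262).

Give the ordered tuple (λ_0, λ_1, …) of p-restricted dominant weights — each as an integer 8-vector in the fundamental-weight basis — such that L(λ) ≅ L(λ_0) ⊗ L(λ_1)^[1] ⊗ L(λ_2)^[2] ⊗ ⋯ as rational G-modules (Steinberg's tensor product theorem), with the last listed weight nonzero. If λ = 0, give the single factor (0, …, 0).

ω-coordinates c = M·v, v = (33, 209, 75, -1, 126, -112, -39, 262):
  c_1 = (0)·(33) + (-1)·(209) + (3)·(75) + (-1)·(-1) + (-1)·(126) + (0)·(-112) + (-3)·(-39) + (0)·(262) = 8
  c_2 = (0)·(33) + (0)·(209) + (0)·(75) + (-1)·(-1) + (0)·(126) + (0)·(-112) + (0)·(-39) + (0)·(262) = 1
  c_3 = (0)·(33) + (-1)·(209) + (2)·(75) + (0)·(-1) + (0)·(126) + (0)·(-112) + (-2)·(-39) + (0)·(262) = 19
  c_4 = (0)·(33) + (0)·(209) + (0)·(75) + (0)·(-1) + (0)·(126) + (0)·(-112) + (-1)·(-39) + (0)·(262) = 39
  c_5 = (0)·(33) + (0)·(209) + (0)·(75) + (0)·(-1) + (0)·(126) + (-5)·(-112) + (0)·(-39) + (-2)·(262) = 36
  c_6 = (1)·(33) + (0)·(209) + (0)·(75) + (0)·(-1) + (0)·(126) + (0)·(-112) + (0)·(-39) + (0)·(262) = 33
  c_7 = (-1)·(33) + (0)·(209) + (0)·(75) + (0)·(-1) + (0)·(126) + (2)·(-112) + (0)·(-39) + (1)·(262) = 5
  c_8 = (0)·(33) + (0)·(209) + (0)·(75) + (1)·(-1) + (1)·(126) + (0)·(-112) + (2)·(-39) + (0)·(262) = 47
Base-7 expansion of each c_i:
  c_1 = 8 = 1·7^0 + 1·7^1
  c_2 = 1 = 1·7^0
  c_3 = 19 = 5·7^0 + 2·7^1
  c_4 = 39 = 4·7^0 + 5·7^1
  c_5 = 36 = 1·7^0 + 5·7^1
  c_6 = 33 = 5·7^0 + 4·7^1
  c_7 = 5 = 5·7^0
  c_8 = 47 = 5·7^0 + 6·7^1
p-restricted factor λ_0 = (1, 1, 5, 4, 1, 5, 5, 5)
p-restricted factor λ_1 = (1, 0, 2, 5, 5, 4, 0, 6)

((1, 1, 5, 4, 1, 5, 5, 5), (1, 0, 2, 5, 5, 4, 0, 6))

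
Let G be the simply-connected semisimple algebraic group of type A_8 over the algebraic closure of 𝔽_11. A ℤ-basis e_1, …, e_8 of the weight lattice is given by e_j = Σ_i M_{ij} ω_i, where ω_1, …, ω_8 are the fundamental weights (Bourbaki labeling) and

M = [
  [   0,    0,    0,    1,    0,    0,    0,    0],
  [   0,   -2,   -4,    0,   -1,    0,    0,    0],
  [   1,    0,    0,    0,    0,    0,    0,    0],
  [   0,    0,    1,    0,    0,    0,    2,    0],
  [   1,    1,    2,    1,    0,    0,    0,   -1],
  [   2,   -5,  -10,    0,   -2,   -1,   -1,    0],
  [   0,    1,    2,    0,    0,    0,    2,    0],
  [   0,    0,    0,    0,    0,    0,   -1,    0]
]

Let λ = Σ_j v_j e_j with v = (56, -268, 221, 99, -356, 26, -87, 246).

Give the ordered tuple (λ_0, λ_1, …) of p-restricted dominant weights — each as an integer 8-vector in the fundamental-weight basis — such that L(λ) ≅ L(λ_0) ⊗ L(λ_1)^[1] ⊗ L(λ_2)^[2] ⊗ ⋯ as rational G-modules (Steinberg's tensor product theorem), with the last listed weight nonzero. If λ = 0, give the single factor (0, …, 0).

((0, 8, 1, 3, 6, 4, 0, 10), (9, 0, 5, 4, 7, 1, 0, 7))

Change of basis e → ω: c = M·v where v = (56, -268, 221, 99, -356, 26, -87, 246):
  c_1 = 0*56 + 0*-268 + 0*221 + 1*99 + 0*-356 + 0*26 + 0*-87 + 0*246 = 99
  c_2 = 0*56 + -2*-268 + -4*221 + 0*99 + -1*-356 + 0*26 + 0*-87 + 0*246 = 8
  c_3 = 1*56 + 0*-268 + 0*221 + 0*99 + 0*-356 + 0*26 + 0*-87 + 0*246 = 56
  c_4 = 0*56 + 0*-268 + 1*221 + 0*99 + 0*-356 + 0*26 + 2*-87 + 0*246 = 47
  c_5 = 1*56 + 1*-268 + 2*221 + 1*99 + 0*-356 + 0*26 + 0*-87 + -1*246 = 83
  c_6 = 2*56 + -5*-268 + -10*221 + 0*99 + -2*-356 + -1*26 + -1*-87 + 0*246 = 15
  c_7 = 0*56 + 1*-268 + 2*221 + 0*99 + 0*-356 + 0*26 + 2*-87 + 0*246 = 0
  c_8 = 0*56 + 0*-268 + 0*221 + 0*99 + 0*-356 + 0*26 + -1*-87 + 0*246 = 87
p = 11; digits c_i = Σ_j d_{ij}·11^j, 0 ≤ d_{ij} < 11:
  c_1 = 99 = 0·11^0 + 9·11^1
  c_2 = 8 = 8·11^0
  c_3 = 56 = 1·11^0 + 5·11^1
  c_4 = 47 = 3·11^0 + 4·11^1
  c_5 = 83 = 6·11^0 + 7·11^1
  c_6 = 15 = 4·11^0 + 1·11^1
  c_7 = 0
  c_8 = 87 = 10·11^0 + 7·11^1
p-restricted factor λ_0 = (0, 8, 1, 3, 6, 4, 0, 10)
p-restricted factor λ_1 = (9, 0, 5, 4, 7, 1, 0, 7)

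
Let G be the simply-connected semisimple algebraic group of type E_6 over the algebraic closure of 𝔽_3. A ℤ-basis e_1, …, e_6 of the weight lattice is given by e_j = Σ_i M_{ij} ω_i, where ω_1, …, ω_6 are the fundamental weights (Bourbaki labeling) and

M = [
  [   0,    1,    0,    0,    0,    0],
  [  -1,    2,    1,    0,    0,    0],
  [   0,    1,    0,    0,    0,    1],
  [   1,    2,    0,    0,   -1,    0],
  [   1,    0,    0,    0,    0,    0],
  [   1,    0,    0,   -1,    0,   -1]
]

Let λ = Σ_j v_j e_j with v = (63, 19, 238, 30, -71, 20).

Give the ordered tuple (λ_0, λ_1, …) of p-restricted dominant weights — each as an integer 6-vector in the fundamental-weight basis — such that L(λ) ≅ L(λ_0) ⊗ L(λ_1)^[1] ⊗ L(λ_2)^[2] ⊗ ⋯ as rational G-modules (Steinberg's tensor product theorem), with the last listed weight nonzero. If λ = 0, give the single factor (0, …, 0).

((1, 0, 0, 1, 0, 1), (0, 2, 1, 0, 0, 1), (2, 2, 1, 1, 1, 1), (0, 1, 1, 0, 2, 0), (0, 2, 0, 2, 0, 0))

Compute c_i = Σ_j M_{ij} v_j with v = (63, 19, 238, 30, -71, 20):
  c_1 = 0*63 + 1*19 + 0*238 + 0*30 + 0*-71 + 0*20 = 19
  c_2 = -1*63 + 2*19 + 1*238 + 0*30 + 0*-71 + 0*20 = 213
  c_3 = 0*63 + 1*19 + 0*238 + 0*30 + 0*-71 + 1*20 = 39
  c_4 = 1*63 + 2*19 + 0*238 + 0*30 + -1*-71 + 0*20 = 172
  c_5 = 1*63 + 0*19 + 0*238 + 0*30 + 0*-71 + 0*20 = 63
  c_6 = 1*63 + 0*19 + 0*238 + -1*30 + 0*-71 + -1*20 = 13
Writing each c_i in base p = 3:
  c_1 = 19 = 1·3^0 + 0·3^1 + 2·3^2
  c_2 = 213 = 0·3^0 + 2·3^1 + 2·3^2 + 1·3^3 + 2·3^4
  c_3 = 39 = 0·3^0 + 1·3^1 + 1·3^2 + 1·3^3
  c_4 = 172 = 1·3^0 + 0·3^1 + 1·3^2 + 0·3^3 + 2·3^4
  c_5 = 63 = 0·3^0 + 0·3^1 + 1·3^2 + 2·3^3
  c_6 = 13 = 1·3^0 + 1·3^1 + 1·3^2
Factor λ_0 = (1, 0, 0, 1, 0, 1)
Factor λ_1 = (0, 2, 1, 0, 0, 1)
Factor λ_2 = (2, 2, 1, 1, 1, 1)
Factor λ_3 = (0, 1, 1, 0, 2, 0)
Factor λ_4 = (0, 2, 0, 2, 0, 0)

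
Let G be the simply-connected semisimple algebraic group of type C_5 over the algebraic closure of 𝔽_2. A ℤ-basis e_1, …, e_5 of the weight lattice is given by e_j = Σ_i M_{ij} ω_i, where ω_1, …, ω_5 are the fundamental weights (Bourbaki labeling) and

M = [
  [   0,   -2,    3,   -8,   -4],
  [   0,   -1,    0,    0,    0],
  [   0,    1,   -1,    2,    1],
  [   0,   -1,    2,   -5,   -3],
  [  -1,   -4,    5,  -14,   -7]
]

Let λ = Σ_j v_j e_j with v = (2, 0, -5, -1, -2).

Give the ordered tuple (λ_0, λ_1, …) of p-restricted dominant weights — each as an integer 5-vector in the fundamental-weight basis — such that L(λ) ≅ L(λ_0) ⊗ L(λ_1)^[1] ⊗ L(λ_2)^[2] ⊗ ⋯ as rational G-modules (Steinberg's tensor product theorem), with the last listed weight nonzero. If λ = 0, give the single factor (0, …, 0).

((1, 0, 1, 1, 1),)

ω-coordinates c = M·v, v = (2, 0, -5, -1, -2):
  c_1 = 0·2 + (-2)·(0) + (3)·(-5) + (-8)·(-1) + (-4)·(-2) = 1
  c_2 = 0·2 + (-1)·(0) + (0)·(-5) + (0)·(-1) + (0)·(-2) = 0
  c_3 = 0·2 + 1·0 + (-1)·(-5) + (2)·(-1) + (1)·(-2) = 1
  c_4 = 0·2 + (-1)·(0) + (2)·(-5) + (-5)·(-1) + (-3)·(-2) = 1
  c_5 = (-1)·(2) + (-4)·(0) + (5)·(-5) + (-14)·(-1) + (-7)·(-2) = 1
Writing each c_i in base p = 2:
  c_1 = 1 = 1·2^0
  c_2 = 0
  c_3 = 1 = 1·2^0
  c_4 = 1 = 1·2^0
  c_5 = 1 = 1·2^0
Factor λ_0 = (1, 0, 1, 1, 1)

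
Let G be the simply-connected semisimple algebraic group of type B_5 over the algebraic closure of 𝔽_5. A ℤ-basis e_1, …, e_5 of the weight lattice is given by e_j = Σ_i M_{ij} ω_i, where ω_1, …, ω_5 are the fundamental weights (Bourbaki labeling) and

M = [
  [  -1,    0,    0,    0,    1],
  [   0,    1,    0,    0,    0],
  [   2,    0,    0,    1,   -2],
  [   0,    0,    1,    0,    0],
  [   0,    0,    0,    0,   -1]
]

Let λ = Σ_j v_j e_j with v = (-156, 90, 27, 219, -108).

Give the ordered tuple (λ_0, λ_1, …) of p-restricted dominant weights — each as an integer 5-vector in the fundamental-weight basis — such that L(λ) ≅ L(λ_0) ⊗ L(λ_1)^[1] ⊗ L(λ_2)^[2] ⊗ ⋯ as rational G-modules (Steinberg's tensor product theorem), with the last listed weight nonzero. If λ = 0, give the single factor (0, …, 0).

ω-coordinates c = M·v, v = (-156, 90, 27, 219, -108):
  c_1 = (-1)·(-156) + 0·90 + 0·27 + 0·219 + (1)·(-108) = 48
  c_2 = (0)·(-156) + 1·90 + 0·27 + 0·219 + (0)·(-108) = 90
  c_3 = (2)·(-156) + 0·90 + 0·27 + 1·219 + (-2)·(-108) = 123
  c_4 = (0)·(-156) + 0·90 + 1·27 + 0·219 + (0)·(-108) = 27
  c_5 = (0)·(-156) + 0·90 + 0·27 + 0·219 + (-1)·(-108) = 108
Expand coordinatewise in base 5:
  c_1 = 48 = 3·5^0 + 4·5^1 + 1·5^2
  c_2 = 90 = 0·5^0 + 3·5^1 + 3·5^2
  c_3 = 123 = 3·5^0 + 4·5^1 + 4·5^2
  c_4 = 27 = 2·5^0 + 0·5^1 + 1·5^2
  c_5 = 108 = 3·5^0 + 1·5^1 + 4·5^2
Factor λ_0 = (3, 0, 3, 2, 3)
Factor λ_1 = (4, 3, 4, 0, 1)
Factor λ_2 = (1, 3, 4, 1, 4)

((3, 0, 3, 2, 3), (4, 3, 4, 0, 1), (1, 3, 4, 1, 4))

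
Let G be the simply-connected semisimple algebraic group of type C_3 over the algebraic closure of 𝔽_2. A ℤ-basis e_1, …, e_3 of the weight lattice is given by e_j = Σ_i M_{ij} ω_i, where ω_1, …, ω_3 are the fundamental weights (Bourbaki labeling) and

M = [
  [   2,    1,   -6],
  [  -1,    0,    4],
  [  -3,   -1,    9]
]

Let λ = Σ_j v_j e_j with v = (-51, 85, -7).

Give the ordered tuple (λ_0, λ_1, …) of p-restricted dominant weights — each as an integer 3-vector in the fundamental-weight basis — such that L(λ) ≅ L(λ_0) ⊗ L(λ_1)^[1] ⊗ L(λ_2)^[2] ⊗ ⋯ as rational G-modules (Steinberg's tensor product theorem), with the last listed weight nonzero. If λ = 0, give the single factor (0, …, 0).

ω-coordinates c = M·v, v = (-51, 85, -7):
  c_1 = (2)·(-51) + (1)·(85) + (-6)·(-7) = 25
  c_2 = (-1)·(-51) + (0)·(85) + (4)·(-7) = 23
  c_3 = (-3)·(-51) + (-1)·(85) + (9)·(-7) = 5
Expand coordinatewise in base 2:
  c_1 = 25 = 1·2^0 + 0·2^1 + 0·2^2 + 1·2^3 + 1·2^4
  c_2 = 23 = 1·2^0 + 1·2^1 + 1·2^2 + 0·2^3 + 1·2^4
  c_3 = 5 = 1·2^0 + 0·2^1 + 1·2^2
p-restricted factor λ_0 = (1, 1, 1)
p-restricted factor λ_1 = (0, 1, 0)
p-restricted factor λ_2 = (0, 1, 1)
p-restricted factor λ_3 = (1, 0, 0)
p-restricted factor λ_4 = (1, 1, 0)

((1, 1, 1), (0, 1, 0), (0, 1, 1), (1, 0, 0), (1, 1, 0))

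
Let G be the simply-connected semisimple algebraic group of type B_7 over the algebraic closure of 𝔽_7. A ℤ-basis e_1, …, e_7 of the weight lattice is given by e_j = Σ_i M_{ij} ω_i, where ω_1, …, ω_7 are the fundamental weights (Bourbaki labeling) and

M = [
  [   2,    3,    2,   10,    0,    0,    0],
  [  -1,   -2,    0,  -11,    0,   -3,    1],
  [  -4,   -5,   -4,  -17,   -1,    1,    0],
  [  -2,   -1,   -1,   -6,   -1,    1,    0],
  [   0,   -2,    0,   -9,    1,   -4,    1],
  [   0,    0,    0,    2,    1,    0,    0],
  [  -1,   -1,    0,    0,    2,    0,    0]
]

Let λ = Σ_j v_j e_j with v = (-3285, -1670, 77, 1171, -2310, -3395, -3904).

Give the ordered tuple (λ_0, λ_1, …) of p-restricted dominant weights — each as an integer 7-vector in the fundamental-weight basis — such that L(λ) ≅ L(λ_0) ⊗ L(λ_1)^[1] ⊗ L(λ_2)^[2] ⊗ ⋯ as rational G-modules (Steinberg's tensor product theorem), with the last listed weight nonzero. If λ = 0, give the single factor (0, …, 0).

((4, 4, 1, 3, 6, 4, 6), (5, 3, 6, 0, 2, 4, 5), (5, 0, 3, 1, 3, 0, 6))

Converting to the ω-basis (c_i = row i of M dotted with v = (-3285, -1670, 77, 1171, -2310, -3395, -3904)):
  c_1 = (2)·(-3285) + (3)·(-1670) + (2)·(77) + (10)·(1171) + (0)·(-2310) + (0)·(-3395) + (0)·(-3904) = 284
  c_2 = (-1)·(-3285) + (-2)·(-1670) + (0)·(77) + (-11)·(1171) + (0)·(-2310) + (-3)·(-3395) + (1)·(-3904) = 25
  c_3 = (-4)·(-3285) + (-5)·(-1670) + (-4)·(77) + (-17)·(1171) + (-1)·(-2310) + (1)·(-3395) + (0)·(-3904) = 190
  c_4 = (-2)·(-3285) + (-1)·(-1670) + (-1)·(77) + (-6)·(1171) + (-1)·(-2310) + (1)·(-3395) + (0)·(-3904) = 52
  c_5 = (0)·(-3285) + (-2)·(-1670) + (0)·(77) + (-9)·(1171) + (1)·(-2310) + (-4)·(-3395) + (1)·(-3904) = 167
  c_6 = (0)·(-3285) + (0)·(-1670) + (0)·(77) + (2)·(1171) + (1)·(-2310) + (0)·(-3395) + (0)·(-3904) = 32
  c_7 = (-1)·(-3285) + (-1)·(-1670) + (0)·(77) + (0)·(1171) + (2)·(-2310) + (0)·(-3395) + (0)·(-3904) = 335
Base-7 expansion of each c_i:
  c_1 = 284 = 4·7^0 + 5·7^1 + 5·7^2
  c_2 = 25 = 4·7^0 + 3·7^1
  c_3 = 190 = 1·7^0 + 6·7^1 + 3·7^2
  c_4 = 52 = 3·7^0 + 0·7^1 + 1·7^2
  c_5 = 167 = 6·7^0 + 2·7^1 + 3·7^2
  c_6 = 32 = 4·7^0 + 4·7^1
  c_7 = 335 = 6·7^0 + 5·7^1 + 6·7^2
Factor λ_0 = (4, 4, 1, 3, 6, 4, 6)
Factor λ_1 = (5, 3, 6, 0, 2, 4, 5)
Factor λ_2 = (5, 0, 3, 1, 3, 0, 6)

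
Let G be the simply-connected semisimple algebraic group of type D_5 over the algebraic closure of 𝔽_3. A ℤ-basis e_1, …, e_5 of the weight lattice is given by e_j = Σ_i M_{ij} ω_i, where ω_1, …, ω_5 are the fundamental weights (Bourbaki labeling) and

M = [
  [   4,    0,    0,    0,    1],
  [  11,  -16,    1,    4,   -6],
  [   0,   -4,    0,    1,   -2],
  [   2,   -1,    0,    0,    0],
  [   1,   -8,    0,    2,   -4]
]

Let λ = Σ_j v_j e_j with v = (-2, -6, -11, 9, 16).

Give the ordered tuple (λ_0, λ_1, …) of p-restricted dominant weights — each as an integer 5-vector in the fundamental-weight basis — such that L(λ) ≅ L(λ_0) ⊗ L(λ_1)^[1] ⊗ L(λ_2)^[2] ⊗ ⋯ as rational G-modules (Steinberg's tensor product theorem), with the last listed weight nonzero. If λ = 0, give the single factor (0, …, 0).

((2, 0, 1, 2, 0), (2, 1, 0, 0, 0))

Change of basis e → ω: c = M·v where v = (-2, -6, -11, 9, 16):
  c_1 = 4*-2 + 0*-6 + 0*-11 + 0*9 + 1*16 = 8
  c_2 = 11*-2 + -16*-6 + 1*-11 + 4*9 + -6*16 = 3
  c_3 = 0*-2 + -4*-6 + 0*-11 + 1*9 + -2*16 = 1
  c_4 = 2*-2 + -1*-6 + 0*-11 + 0*9 + 0*16 = 2
  c_5 = 1*-2 + -8*-6 + 0*-11 + 2*9 + -4*16 = 0
p = 3; digits c_i = Σ_j d_{ij}·3^j, 0 ≤ d_{ij} < 3:
  c_1 = 8 = 2·3^0 + 2·3^1
  c_2 = 3 = 0·3^0 + 1·3^1
  c_3 = 1 = 1·3^0
  c_4 = 2 = 2·3^0
  c_5 = 0
p-restricted factor λ_0 = (2, 0, 1, 2, 0)
p-restricted factor λ_1 = (2, 1, 0, 0, 0)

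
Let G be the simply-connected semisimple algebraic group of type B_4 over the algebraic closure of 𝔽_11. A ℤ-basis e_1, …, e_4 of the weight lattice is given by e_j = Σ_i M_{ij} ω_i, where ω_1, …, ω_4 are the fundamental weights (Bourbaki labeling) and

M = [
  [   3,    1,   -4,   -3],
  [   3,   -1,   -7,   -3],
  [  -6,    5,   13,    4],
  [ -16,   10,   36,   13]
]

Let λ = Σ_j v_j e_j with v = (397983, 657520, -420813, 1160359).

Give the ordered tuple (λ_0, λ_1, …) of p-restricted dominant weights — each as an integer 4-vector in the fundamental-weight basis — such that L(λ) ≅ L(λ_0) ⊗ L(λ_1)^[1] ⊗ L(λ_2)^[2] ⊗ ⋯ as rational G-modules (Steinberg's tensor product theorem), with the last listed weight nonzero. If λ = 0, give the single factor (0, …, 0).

((8, 9, 4, 3), (3, 6, 2, 8), (3, 8, 0, 3), (7, 0, 9, 8), (3, 0, 4, 9))

Converting to the ω-basis (c_i = row i of M dotted with v = (397983, 657520, -420813, 1160359)):
  c_1 = 3*397983 + 1*657520 + -4*-420813 + -3*1160359 = 53644
  c_2 = 3*397983 + -1*657520 + -7*-420813 + -3*1160359 = 1043
  c_3 = -6*397983 + 5*657520 + 13*-420813 + 4*1160359 = 70569
  c_4 = -16*397983 + 10*657520 + 36*-420813 + 13*1160359 = 142871
Expand coordinatewise in base 11:
  c_1 = 53644 = 8·11^0 + 3·11^1 + 3·11^2 + 7·11^3 + 3·11^4
  c_2 = 1043 = 9·11^0 + 6·11^1 + 8·11^2
  c_3 = 70569 = 4·11^0 + 2·11^1 + 0·11^2 + 9·11^3 + 4·11^4
  c_4 = 142871 = 3·11^0 + 8·11^1 + 3·11^2 + 8·11^3 + 9·11^4
Factor λ_0 = (8, 9, 4, 3)
Factor λ_1 = (3, 6, 2, 8)
Factor λ_2 = (3, 8, 0, 3)
Factor λ_3 = (7, 0, 9, 8)
Factor λ_4 = (3, 0, 4, 9)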